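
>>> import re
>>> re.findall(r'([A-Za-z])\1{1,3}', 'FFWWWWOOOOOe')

['F', 'W', 'O']

A backreference is literal: `\1` must see the identical characters the first group matched.
Because there's exactly one group, `findall` drops the full match and keeps group 1 from each hit.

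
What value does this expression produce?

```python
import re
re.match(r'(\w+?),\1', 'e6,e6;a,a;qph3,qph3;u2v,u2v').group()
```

'e6,e6'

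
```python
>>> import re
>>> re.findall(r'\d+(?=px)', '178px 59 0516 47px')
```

['178', '47']

Because the assertion is zero-width, the text it checks is not consumed and won't appear in the result.
Walking the string: at [0:3] → '178'; at [14:16] → '47'.
No capturing groups, so `findall` returns the 2 full match strings.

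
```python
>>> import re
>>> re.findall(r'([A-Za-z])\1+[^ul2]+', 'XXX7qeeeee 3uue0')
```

['X', 'u']

`\1` is not a pattern — it's the concrete string captured by group 1, re-applied verbatim.
`findall` collects group 1 from each match (2 total).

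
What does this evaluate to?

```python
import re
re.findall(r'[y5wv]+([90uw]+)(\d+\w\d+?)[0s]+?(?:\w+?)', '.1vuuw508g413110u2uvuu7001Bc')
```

The pattern matches one or more of one of [y5wv]; then one or more of one of [90uw] (captured); then one or more of a digit, then a word character, then one or more of a digit (lazy) (captured); then one or more of one of [0s] (lazy); then one or more of a word character (lazy) (non-capturing group).
Matches: at [2:17] match 'vuuw508g413110u', groups = ('uuw', '508g41311').
`findall` packs the 2 group values into a tuple for every match.

[('uuw', '508g41311')]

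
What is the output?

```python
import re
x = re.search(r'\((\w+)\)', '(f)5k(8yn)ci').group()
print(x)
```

Unlike `match`, `search` isn't anchored — it looks for the pattern anywhere in the string.
The match spans [0:3] → '(f)'.
Captured: group 1 = 'f'.

(f)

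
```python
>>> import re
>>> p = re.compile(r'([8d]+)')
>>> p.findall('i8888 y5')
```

['8888']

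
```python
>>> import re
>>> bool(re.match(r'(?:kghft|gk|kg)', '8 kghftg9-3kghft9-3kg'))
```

False

`re.match` only tries the pattern at the start of the string.
Here the pattern fails at index 0, so the call returns None, and `bool(None)` is False.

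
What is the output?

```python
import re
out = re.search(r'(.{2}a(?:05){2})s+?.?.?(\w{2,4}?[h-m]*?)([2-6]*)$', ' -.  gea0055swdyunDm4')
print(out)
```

None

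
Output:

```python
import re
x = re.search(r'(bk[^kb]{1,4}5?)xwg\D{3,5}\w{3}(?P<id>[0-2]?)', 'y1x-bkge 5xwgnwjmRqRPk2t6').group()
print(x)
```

bkge 5xwgnwjmRqRP

Pattern: the literal 'bk', then 1 to 4 of any character except [kb], then optionally the literal '5' (captured); then the literal 'xwg', then 3 to 5 of a non-digit, then exactly 3 of a word character; then optionally a character in [0-2] (captured as 'id').
`re.search` scans for the first position where the pattern succeeds.
The match spans [4:21] → 'bkge 5xwgnwjmRqRP'.
Captured: group 1 = 'bkge 5', group 2 = ''.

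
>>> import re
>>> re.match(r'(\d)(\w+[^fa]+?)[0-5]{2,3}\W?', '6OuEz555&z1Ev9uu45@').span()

(0, 19)

`match` is anchored at position 0; if the pattern doesn't fit there, it returns None.
The match spans [0:19] → '6OuEz555&z1Ev9uu45@'.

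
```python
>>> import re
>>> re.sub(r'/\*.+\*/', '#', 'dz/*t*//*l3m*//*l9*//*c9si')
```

'dz#/*c9si'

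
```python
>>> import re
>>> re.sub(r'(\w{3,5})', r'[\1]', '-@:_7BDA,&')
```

'-@:[_7BDA],&'

The pattern matches 3 to 5 of a word character (captured).
Matches: at [3:8] → '_7BDA'.
The replacement refers to a captured group, so each match is rewritten using its own captured text.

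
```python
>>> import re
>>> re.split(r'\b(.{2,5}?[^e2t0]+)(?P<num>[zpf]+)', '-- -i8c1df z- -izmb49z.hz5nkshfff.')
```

['-- -', 'i8c1df z- -izmb49z.hz5nkshff', 'f', '.']

Because the pattern has a capturing group, `split` also inserts each captured text between the pieces.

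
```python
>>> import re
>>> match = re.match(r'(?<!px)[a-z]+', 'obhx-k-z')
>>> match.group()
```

'obhx'

With `match`, the pattern is implicitly anchored at the beginning.
The match spans [0:4] → 'obhx'.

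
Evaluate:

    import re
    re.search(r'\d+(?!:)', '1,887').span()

`(?!…)`/`(?<!…)` only lets a position through if the neighbouring text does NOT match; no characters are consumed.
Unlike `match`, `search` isn't anchored — it looks for the pattern anywhere in the string.
The match spans [0:1] → '1'.

(0, 1)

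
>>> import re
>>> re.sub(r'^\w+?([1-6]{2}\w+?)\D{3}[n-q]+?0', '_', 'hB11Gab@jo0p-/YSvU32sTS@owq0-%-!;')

'_p-/YSvU32sTS@owq0-%-!;'

This matches anchored at the start of the string; then one or more of a word character (lazy); then exactly 2 of a character in [1-6], then one or more of a word character (lazy) (captured); then exactly 3 of a non-digit, then one or more of a character in [n-q] (lazy), then the literal '0'.
Matches: at [0:11] → 'hB11Gab@jo0'.
`sub` substitutes '_' at each match site.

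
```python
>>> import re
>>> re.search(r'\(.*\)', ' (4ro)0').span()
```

(1, 6)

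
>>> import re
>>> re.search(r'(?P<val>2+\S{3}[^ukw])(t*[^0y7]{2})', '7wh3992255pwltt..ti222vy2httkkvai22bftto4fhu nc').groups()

Pattern: one or more of the literal '2', then exactly 3 of a non-whitespace character, then any character except [ukw] (captured as 'val'); then zero or more of the literal 't', then exactly 2 of any character except [0y7] (captured).
`search` walks the string left to right and returns the first match it finds.
The match spans [6:13] → '2255pwl'.
Captured: group 1 = '2255p', group 2 = 'wl'.

('2255p', 'wl')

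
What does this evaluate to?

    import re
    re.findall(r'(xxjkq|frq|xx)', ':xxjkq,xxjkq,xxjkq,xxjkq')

['xxjkq', 'xxjkq', 'xxjkq', 'xxjkq']

The regex engine tests alternatives in the order written; an earlier branch that matches wins even if a later one would match more.
Scanning left to right: at [1:6] match 'xxjkq', group 1 = 'xxjkq'; at [7:12] match 'xxjkq', group 1 = 'xxjkq'; at [13:18] match 'xxjkq', group 1 = 'xxjkq'; at [19:24] match 'xxjkq', group 1 = 'xxjkq'.
One capturing group, so `findall` returns just the captured substring from each match — 4 in all.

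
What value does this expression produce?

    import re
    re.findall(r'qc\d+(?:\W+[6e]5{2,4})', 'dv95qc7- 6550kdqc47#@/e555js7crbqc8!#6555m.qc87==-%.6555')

['qc7- 655', 'qc47#@/e555', 'qc8!#6555', 'qc87==-%.6555']

This matches the literal 'qc', then one or more of a digit; then one or more of a non-word character, then one of [6e], then 2 to 4 of the literal '5' (non-capturing group).
Since nothing is captured, `findall` lists the 4 matched substrings directly.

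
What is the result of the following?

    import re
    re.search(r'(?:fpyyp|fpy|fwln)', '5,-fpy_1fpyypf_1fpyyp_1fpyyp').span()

The match spans [3:6] → 'fpy'.

(3, 6)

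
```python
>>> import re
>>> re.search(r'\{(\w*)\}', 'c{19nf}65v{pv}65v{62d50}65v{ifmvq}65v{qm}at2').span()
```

The match spans [1:7] → '{19nf}'.

(1, 7)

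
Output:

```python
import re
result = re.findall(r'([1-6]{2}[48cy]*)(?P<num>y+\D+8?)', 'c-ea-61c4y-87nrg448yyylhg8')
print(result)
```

[('61c4', 'y-8'), ('448yy', 'ylhg8')]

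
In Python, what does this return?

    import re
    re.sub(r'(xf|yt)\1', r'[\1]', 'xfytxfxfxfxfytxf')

After group 1 captures some text, `\1` only succeeds where that same text appears again.
Each match is replaced using the text its own group 1 captured.

'xfyt[xf][xf]ytxf'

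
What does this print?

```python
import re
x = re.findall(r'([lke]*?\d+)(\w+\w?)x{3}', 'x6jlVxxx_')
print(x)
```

[('6', 'jlV')]

The pattern matches zero or more of one of [lke] (lazy), then one or more of a digit (captured); then one or more of a word character, then optionally a word character (captured); then exactly 3 of a literal 'x'.
With 2 capturing groups, `findall` returns a 2-tuple per match.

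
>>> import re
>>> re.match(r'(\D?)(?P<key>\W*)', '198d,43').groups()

The pattern matches optionally a non-digit (captured); then zero or more of a non-word character (captured as 'key').
`re.match` won't scan ahead — the pattern has to work from the very first character.
The match spans [0:0] → ''.
Captured: group 1 = '', group 2 = ''.

('', '')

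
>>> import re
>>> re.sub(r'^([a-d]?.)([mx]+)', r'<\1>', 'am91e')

'<a>91e'

Pattern: anchored at the start of the string; then optionally a character in [a-d], then any character (captured); then one or more of one of [mx] (captured).
`\1` in the replacement pulls in group 1's text for each match.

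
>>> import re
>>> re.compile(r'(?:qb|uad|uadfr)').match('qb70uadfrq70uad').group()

'qb'

With `match`, the pattern is implicitly anchored at the beginning.
The match spans [0:2] → 'qb'.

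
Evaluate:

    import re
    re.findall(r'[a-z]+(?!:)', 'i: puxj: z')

A negative assertion filters positions out without eating any characters.
Walking the string: at [3:6] → 'pux'; at [9:10] → 'z'.
`findall` yields the raw match text (2 of them) because the pattern has no groups.

['pux', 'z']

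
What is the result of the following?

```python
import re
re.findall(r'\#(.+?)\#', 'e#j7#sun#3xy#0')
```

['j7', '3xy']

Matches: at [1:5] match '#j7#', group 1 = 'j7'; at [8:13] match '#3xy#', group 1 = '3xy'.
`findall` collects group 1 from each match (2 total).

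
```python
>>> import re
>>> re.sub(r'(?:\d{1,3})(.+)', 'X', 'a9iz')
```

'aX'

This matches 1 to 3 of a digit (non-capturing group); then one or more of any character (captured).
Matches: at [1:4] → '9iz'.
`sub` substitutes 'X' at each match site.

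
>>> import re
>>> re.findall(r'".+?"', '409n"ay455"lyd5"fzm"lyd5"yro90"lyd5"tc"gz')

A `+?`/`*?`/`{m,n}?` starts at its minimum and grows only as far as needed for what follows to match.
With no groups in the pattern, `findall` gives back each whole match — 4 here.

['"ay455"', '"fzm"', '"yro90"', '"tc"']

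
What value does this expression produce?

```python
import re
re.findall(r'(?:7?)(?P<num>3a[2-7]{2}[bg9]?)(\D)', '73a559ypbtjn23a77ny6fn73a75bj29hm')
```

The pattern matches optionally a literal '7' (non-capturing group); then the literal '3a', then exactly 2 of a character in [2-7], then optionally one of [bg9] (captured as 'num'); then a non-digit (captured).
Walking the string: at [0:7] match '73a559y', groups = ('3a559', 'y'); at [13:18] match '3a77n', groups = ('3a77', 'n'); at [22:29] match '73a75bj', groups = ('3a75b', 'j').
`findall` packs the 2 group values into a tuple for every match.

[('3a559', 'y'), ('3a77', 'n'), ('3a75b', 'j')]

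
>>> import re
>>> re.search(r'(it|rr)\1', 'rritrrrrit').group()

'rrrr'

`\1` is not a pattern — it's the concrete string captured by group 1, re-applied verbatim.
The match spans [4:8] → 'rrrr'.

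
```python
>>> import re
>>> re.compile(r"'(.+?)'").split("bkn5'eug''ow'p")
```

['bkn5', 'eug', '', 'ow', 'p']

A `+?`/`*?`/`{m,n}?` starts at its minimum and grows only as far as needed for what follows to match.
Matches to split on: at [4:9] → "'eug'"; at [9:13] → "'ow'".
Because the pattern has a capturing group, `split` also inserts each captured text between the pieces.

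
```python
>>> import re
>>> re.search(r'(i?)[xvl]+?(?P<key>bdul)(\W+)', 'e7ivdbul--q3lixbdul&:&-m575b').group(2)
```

'bdul'

The pattern matches optionally a literal 'i' (captured); then one or more of one of [xvl] (lazy); then the literal 'bdu', then the literal 'l' (captured as 'key'); then one or more of a non-word character (captured).
`re.search` tries every starting position until one works.
The match spans [13:23] → 'ixbdul&:&-'.
Captured: group 1 = 'i', group 2 = 'bdul', group 3 = '&:&-'.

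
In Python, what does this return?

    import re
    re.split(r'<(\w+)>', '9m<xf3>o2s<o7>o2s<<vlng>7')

`re.split` interleaves the captured-group text with the surrounding fragments.

['9m', 'xf3', 'o2s', 'o7', 'o2s<', 'vlng', '7']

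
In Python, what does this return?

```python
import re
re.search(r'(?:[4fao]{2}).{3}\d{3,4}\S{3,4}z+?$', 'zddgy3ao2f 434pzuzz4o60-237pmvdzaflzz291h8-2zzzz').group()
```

This matches exactly 2 of one of [4fao] (non-capturing group); then exactly 3 of any character, then 3 to 4 of a digit; then 3 to 4 of a non-whitespace character, then one or more of a literal 'z' (lazy); then anchored at the end.
`re.search` tries every starting position until one works.
The match spans [32:48] → 'aflzz291h8-2zzzz'.

'aflzz291h8-2zzzz'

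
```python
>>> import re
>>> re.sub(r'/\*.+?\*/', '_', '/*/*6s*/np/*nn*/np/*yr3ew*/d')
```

'_np_np_d'

Matches: at [0:8] → '/*/*6s*/'; at [10:16] → '/*nn*/'; at [18:27] → '/*yr3ew*/'.
Each match is replaced by '_'.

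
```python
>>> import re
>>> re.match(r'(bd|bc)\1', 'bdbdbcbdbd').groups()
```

A backreference is literal: `\1` must see the identical characters the first group matched.
`re.match` won't scan ahead — the pattern has to work from the very first character.
The match spans [0:4] → 'bdbd'.
Captured: group 1 = 'bd'.

('bd',)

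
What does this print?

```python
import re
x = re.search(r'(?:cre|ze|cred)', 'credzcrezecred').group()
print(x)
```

cre

The regex engine tests alternatives in the order written; an earlier branch that matches wins even if a later one would match more.
`re.search` scans for the first position where the pattern succeeds.
The match spans [0:3] → 'cre'.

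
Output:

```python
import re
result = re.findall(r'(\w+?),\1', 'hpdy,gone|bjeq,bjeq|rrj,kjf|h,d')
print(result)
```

A backreference is literal: `\1` must see the identical characters the first group matched.
Scanning left to right: at [10:19] match 'bjeq,bjeq', group 1 = 'bjeq'.
One capturing group, so `findall` returns just the captured substring from the one match — 1 in all.

['bjeq']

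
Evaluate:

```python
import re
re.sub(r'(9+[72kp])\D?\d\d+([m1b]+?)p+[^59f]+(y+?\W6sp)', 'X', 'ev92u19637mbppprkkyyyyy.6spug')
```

'evXug'

This matches one or more of the literal '9', then one of [72kp] (captured); then optionally a non-digit, then a digit; then one or more of a digit; then one or more of one of [m1b] (lazy) (captured); then one or more of a literal 'p', then one or more of any character except [59f]; then one or more of a literal 'y' (lazy), then a non-word character, then the literal '6sp' (captured).
Matches: at [2:27] → '92u19637mbppprkkyyyyy.6sp'.
Each match is replaced by 'X'.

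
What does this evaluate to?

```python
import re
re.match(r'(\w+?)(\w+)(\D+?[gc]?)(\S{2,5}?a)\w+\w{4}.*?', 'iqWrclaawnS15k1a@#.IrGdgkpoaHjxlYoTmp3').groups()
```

('i', 'qWrclaawnS15k1a', '@#.IrG', 'dgkpoa')

The match spans [0:38] → 'iqWrclaawnS15k1a@#.IrGdgkpoaHjxlYoTmp3'.
Captured: group 1 = 'i', group 2 = 'qWrclaawnS15k1a', group 3 = '@#.IrG', group 4 = 'dgkpoa'.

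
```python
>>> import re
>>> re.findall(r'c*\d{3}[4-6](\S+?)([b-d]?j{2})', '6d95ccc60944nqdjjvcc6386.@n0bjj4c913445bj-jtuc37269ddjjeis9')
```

[('4nq', 'djj'), ('.@n0', 'bjj'), ('45bj-jtuc37269d', 'djj')]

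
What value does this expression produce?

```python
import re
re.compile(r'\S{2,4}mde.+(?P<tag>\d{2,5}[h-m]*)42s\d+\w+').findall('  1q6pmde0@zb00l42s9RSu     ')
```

['00l']

The pattern matches 2 to 4 of a non-whitespace character, then the literal 'mde'; then one or more of any character; then 2 to 5 of a digit, then zero or more of a character in [h-m] (captured as 'tag'); then the literal '42s', then one or more of a digit, then one or more of a word character.
Matches: at [2:23] match '1q6pmde0@zb00l42s9RSu', group 1 = '00l'.
One capturing group, so `findall` returns just the captured substring from the one match — 1 in all.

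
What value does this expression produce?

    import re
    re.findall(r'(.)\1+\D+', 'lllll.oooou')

`\1` has to match the exact text group 1 already captured.
`findall` collects group 1 from the one match (1 total).

['l']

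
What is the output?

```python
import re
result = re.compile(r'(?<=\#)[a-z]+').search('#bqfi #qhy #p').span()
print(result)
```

The positive lookaround only admits positions where the adjacent text matches; those characters stay outside the span.
The match spans [1:5] → 'bqfi'.

(1, 5)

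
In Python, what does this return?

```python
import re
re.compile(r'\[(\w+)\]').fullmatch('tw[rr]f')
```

None

`re.fullmatch` is like wrapping the pattern in `^…$` (in single-line mode).
Here there's no way to consume every character, so the call returns None.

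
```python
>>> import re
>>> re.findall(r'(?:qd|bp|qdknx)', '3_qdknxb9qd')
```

Alternation tries branches left to right and keeps the first one that lets the overall match succeed at that position.
Scanning left to right: at [2:4] → 'qd'; at [9:11] → 'qd'.
No capturing groups, so `findall` returns the 2 full match strings.

['qd', 'qd']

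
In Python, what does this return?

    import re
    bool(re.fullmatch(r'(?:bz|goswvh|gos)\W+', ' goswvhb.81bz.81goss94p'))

`re.fullmatch` is like wrapping the pattern in `^…$` (in single-line mode).
Here the string isn't matched end-to-end, so the call returns None, and `bool(None)` is False.

False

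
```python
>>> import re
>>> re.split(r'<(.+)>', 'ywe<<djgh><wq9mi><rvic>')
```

Matches to split on: at [3:23] → '<<djgh><wq9mi><rvic>'.
The group in the pattern means `split` returns the separators' captures alongside the pieces.

['ywe', '<djgh><wq9mi><rvic', '']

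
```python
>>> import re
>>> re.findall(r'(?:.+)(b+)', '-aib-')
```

The pattern matches one or more of any character (non-capturing group); then one or more of a literal 'b' (captured).
Scanning left to right: at [0:4] match '-aib', group 1 = 'b'.
`findall` collects group 1 from the one match (1 total).

['b']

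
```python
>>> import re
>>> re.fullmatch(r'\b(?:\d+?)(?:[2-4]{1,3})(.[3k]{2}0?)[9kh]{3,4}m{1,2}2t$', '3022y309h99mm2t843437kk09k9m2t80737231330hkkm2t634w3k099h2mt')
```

None

Pattern: a word boundary (`\b`, zero-width); then one or more of a digit (lazy) (non-capturing group); then 1 to 3 of a character in [2-4] (non-capturing group); then any character, then exactly 2 of one of [3k], then optionally the literal '0' (captured); then 3 to 4 of one of [9kh], then 1 to 2 of the literal 'm', then the literal '2t'; then anchored at the end.
For `fullmatch`, every character of the input must be accounted for by the pattern.
Here the pattern can't cover the whole string, so the call returns None.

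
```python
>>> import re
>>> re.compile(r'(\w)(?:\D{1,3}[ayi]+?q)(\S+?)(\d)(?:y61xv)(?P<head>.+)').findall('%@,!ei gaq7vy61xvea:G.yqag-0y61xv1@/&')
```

The pattern matches a word character (captured); then 1 to 3 of a non-digit, then one or more of one of [ayi] (lazy), then the literal 'q' (non-capturing group); then one or more of a non-whitespace character (lazy) (captured); then a digit (captured); then the literal 'y6', then the literal '1xv' (non-capturing group); then one or more of any character (captured as 'head').
Scanning left to right: at [4:37] match 'ei gaq7vy61xvea:G.yqag-0y61xv1@/&', groups = ('e', '7vy61xvea:G.yqag-', '0', '1@/&').
With 4 capturing groups, `findall` returns a 4-tuple per match.

[('e', '7vy61xvea:G.yqag-', '0', '1@/&')]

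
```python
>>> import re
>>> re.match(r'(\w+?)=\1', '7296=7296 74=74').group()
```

A backreference is literal: `\1` must see the identical characters the first group matched.
`re.match` won't scan ahead — the pattern has to work from the very first character.
The match spans [0:9] → '7296=7296'.
Captured: group 1 = '7296'.

'7296=7296'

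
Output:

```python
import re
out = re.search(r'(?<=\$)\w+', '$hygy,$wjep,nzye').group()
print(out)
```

hygy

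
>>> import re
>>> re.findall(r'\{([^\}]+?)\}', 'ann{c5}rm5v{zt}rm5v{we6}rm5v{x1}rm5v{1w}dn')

Matches: at [3:7] match '{c5}', group 1 = 'c5'; at [11:15] match '{zt}', group 1 = 'zt'; at [19:24] match '{we6}', group 1 = 'we6'; at [28:32] match '{x1}', group 1 = 'x1'; at [36:40] match '{1w}', group 1 = '1w'.
`findall` collects group 1 from each match (5 total).

['c5', 'zt', 'we6', 'x1', '1w']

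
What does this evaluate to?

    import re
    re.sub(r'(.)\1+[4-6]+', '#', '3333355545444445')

'#'

`\1` is not a pattern — it's the concrete string captured by group 1, re-applied verbatim.
Matches: at [0:16] → '3333355545444445'.
Each match is replaced by '#'.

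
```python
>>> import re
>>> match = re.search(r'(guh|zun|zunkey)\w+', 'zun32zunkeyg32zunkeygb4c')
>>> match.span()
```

The match spans [0:24] → 'zun32zunkeyg32zunkeygb4c'.

(0, 24)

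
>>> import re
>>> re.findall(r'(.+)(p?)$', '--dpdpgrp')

The pattern matches one or more of any character (captured); then optionally a literal 'p' (captured); then anchored at the end.
Scanning left to right: at [0:9] match '--dpdpgrp', groups = ('--dpdpgrp', '').
With 2 capturing groups, `findall` returns a 2-tuple per match.

[('--dpdpgrp', '')]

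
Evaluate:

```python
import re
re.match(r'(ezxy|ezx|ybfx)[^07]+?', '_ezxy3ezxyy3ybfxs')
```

None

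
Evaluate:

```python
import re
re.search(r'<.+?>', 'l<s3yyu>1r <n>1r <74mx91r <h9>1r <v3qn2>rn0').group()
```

Lazy quantifiers expand one character at a time until the remainder of the pattern can match.
`re.search` tries every starting position until one works.
The match spans [1:8] → '<s3yyu>'.

'<s3yyu>'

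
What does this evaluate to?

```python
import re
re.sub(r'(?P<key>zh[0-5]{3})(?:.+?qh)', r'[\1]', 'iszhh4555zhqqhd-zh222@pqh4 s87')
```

'iszhh4555zhqqhd-[zh222]4 s87'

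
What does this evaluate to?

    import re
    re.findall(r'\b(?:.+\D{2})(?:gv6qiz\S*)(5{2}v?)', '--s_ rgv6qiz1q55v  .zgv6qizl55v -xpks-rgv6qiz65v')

['55v']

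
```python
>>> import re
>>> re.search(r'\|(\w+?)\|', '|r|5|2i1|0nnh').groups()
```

('r',)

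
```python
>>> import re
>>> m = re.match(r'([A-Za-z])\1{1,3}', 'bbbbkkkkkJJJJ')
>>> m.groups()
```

`\1` has to match the exact text group 1 already captured.
`re.match` only tries the pattern at the start of the string.
The match spans [0:4] → 'bbbb'.
Captured: group 1 = 'b'.

('b',)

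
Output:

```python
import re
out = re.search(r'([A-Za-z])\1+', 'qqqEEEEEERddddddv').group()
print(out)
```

qqq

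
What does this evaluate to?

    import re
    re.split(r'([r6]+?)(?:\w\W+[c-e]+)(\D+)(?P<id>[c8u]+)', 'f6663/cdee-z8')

['f', '666', '-z', '8', '']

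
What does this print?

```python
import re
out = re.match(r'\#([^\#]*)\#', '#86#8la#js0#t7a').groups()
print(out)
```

`re.match` won't scan ahead — the pattern has to work from the very first character.
The match spans [0:4] → '#86#'.
Captured: group 1 = '86'.

('86',)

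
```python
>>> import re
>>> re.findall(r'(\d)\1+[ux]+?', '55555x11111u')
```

['5', '1']

`\1` is not a pattern — it's the concrete string captured by group 1, re-applied verbatim.
With a single group, `findall` returns only what that group captured — 2 items.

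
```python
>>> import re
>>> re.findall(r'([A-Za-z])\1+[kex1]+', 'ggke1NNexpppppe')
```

`\1` is not a pattern — it's the concrete string captured by group 1, re-applied verbatim.
Scanning left to right: at [0:5] match 'ggke1', group 1 = 'g'; at [5:9] match 'NNex', group 1 = 'N'; at [9:15] match 'pppppe', group 1 = 'p'.
Because there's exactly one group, `findall` drops the full match and keeps group 1 from each hit.

['g', 'N', 'p']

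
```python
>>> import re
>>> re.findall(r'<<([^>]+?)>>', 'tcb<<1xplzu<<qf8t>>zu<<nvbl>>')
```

['1xplzu<<qf8t', 'nvbl']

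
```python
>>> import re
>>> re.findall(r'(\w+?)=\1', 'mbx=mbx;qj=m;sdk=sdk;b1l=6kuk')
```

A backreference is literal: `\1` must see the identical characters the first group matched.
Scanning left to right: at [0:7] match 'mbx=mbx', group 1 = 'mbx'; at [13:20] match 'sdk=sdk', group 1 = 'sdk'.
With a single group, `findall` returns only what that group captured — 2 items.

['mbx', 'sdk']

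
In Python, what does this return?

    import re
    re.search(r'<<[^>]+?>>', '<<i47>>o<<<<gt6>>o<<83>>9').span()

(0, 7)

Unlike `match`, `search` isn't anchored — it looks for the pattern anywhere in the string.
The match spans [0:7] → '<<i47>>'.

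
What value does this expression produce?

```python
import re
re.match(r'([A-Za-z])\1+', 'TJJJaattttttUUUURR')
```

`\1` has to match the exact text group 1 already captured.
With `match`, the pattern is implicitly anchored at the beginning.
Here the string doesn't start with a match, so the call returns None.

None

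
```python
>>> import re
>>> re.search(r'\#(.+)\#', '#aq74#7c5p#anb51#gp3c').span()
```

(0, 17)

The match spans [0:17] → '#aq74#7c5p#anb51#'.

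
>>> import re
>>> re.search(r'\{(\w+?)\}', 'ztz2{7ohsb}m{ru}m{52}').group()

'{7ohsb}'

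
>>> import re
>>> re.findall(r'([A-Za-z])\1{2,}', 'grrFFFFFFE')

After group 1 captures some text, `\1` only succeeds where that same text appears again.
Matches: at [3:9] match 'FFFFFF', group 1 = 'F'.
With a single group, `findall` returns only what that group captured — 1 item.

['F']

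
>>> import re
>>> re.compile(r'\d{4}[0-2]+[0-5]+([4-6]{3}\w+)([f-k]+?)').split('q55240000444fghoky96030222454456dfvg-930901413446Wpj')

['q', '444fghoky96030222454456dfv', 'g', '-', '446Wp', 'j', '']

Pattern: exactly 4 of a digit, then one or more of a character in [0-2], then one or more of a character in [0-5]; then exactly 3 of a character in [4-6], then one or more of a word character (captured); then one or more of a character in [f-k] (lazy) (captured).
Matches to split on: at [1:36] → '55240000444fghoky96030222454456dfvg'; at [37:52] → '930901413446Wpj'.
`re.split` interleaves the captured-group text with the surrounding fragments.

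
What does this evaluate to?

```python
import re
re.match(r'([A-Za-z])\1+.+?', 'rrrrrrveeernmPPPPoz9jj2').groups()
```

('r',)

The match spans [0:7] → 'rrrrrrv'.
Captured: group 1 = 'r'.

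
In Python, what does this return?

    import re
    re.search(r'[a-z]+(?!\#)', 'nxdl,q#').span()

A negative assertion filters positions out without eating any characters.
`re.search` tries every starting position until one works.
The match spans [0:4] → 'nxdl'.

(0, 4)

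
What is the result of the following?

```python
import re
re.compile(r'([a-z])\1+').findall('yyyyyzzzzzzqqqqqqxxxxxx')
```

['y', 'z', 'q', 'x']

`\1` has to match the exact text group 1 already captured.
`findall` collects group 1 from each match (4 total).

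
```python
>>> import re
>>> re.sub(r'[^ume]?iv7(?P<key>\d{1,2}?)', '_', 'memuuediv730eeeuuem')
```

The pattern matches optionally any character except [ume], then the literal 'iv7'; then 1 to 2 of a digit (lazy) (captured as 'key').
Matches: at [6:11] → 'div73'.
`sub` substitutes '_' at each match site.

'memuue_0eeeuuem'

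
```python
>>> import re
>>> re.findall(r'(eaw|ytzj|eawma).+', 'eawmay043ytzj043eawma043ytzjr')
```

Alternation isn't longest-match — the leftmost alternative that fits at this position is chosen.
With a single group, `findall` returns only what that group captured — 1 item.

['eaw']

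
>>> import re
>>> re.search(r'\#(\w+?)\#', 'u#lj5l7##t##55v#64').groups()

The match spans [1:8] → '#lj5l7#'.
Captured: group 1 = 'lj5l7'.

('lj5l7',)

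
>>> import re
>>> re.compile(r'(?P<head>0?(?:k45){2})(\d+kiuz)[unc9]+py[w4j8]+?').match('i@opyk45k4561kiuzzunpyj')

`re.match` won't scan ahead — the pattern has to work from the very first character.
Here the string doesn't start with a match, so the call returns None.

None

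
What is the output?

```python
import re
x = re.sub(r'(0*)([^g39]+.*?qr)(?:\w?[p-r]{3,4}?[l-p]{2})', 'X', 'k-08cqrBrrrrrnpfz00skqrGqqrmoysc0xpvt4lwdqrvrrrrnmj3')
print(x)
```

This matches zero or more of a literal '0' (captured); then one or more of any character except [g39], then zero or more of any character (lazy), then the literal 'qr' (captured); then optionally a word character, then 3 to 4 of a character in [p-r] (lazy), then exactly 2 of a character in [l-p] (non-capturing group).
Matches: at [0:50] → 'k-08cqrBrrrrrnpfz00skqrGqqrmoysc0xpvt4lwdqrvrrrrnm'.
`sub` substitutes 'X' at each match site.

Xj3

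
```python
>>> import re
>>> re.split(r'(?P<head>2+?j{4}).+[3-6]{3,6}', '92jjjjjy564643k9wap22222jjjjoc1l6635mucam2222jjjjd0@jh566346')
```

The pattern matches one or more of a literal '2' (lazy), then exactly 4 of the literal 'j' (captured as 'head'); then one or more of any character, then 3 to 6 of a character in [3-6].
`re.split` interleaves the captured-group text with the surrounding fragments.

['9', '2jjjj', '']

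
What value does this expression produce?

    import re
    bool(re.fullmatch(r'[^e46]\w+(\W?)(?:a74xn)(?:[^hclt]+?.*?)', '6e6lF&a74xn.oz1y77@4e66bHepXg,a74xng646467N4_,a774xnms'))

False

Pattern: any character except [e46]; then one or more of a word character; then optionally a non-word character (captured); then the literal 'a7', then the literal '4xn' (non-capturing group); then one or more of any character except [hclt] (lazy), then zero or more of any character (lazy) (non-capturing group).
For `fullmatch`, every character of the input must be accounted for by the pattern.
Here the pattern can't cover the whole string, so the call returns None, and `bool(None)` is False.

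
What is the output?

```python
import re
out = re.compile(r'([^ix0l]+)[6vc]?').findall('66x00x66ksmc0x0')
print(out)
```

['66', '66ksmc']

Pattern: one or more of any character except [ix0l] (captured); then optionally one of [6vc].
Walking the string: at [0:2] match '66', group 1 = '66'; at [6:12] match '66ksmc', group 1 = '66ksmc'.
One capturing group, so `findall` returns just the captured substring from each match — 2 in all.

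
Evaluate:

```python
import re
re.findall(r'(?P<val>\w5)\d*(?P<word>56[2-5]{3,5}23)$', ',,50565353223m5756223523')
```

[('m5', '56223523')]

Pattern: a word character, then a literal '5' (captured as 'val'); then zero or more of a digit; then the literal '56', then 3 to 5 of a character in [2-5], then the literal '23' (captured as 'word'); then anchored at the end.
Walking the string: at [13:24] match 'm5756223523', groups = ('m5', '56223523').
2 groups means the one result is a tuple of 2 captured strings — 1 here.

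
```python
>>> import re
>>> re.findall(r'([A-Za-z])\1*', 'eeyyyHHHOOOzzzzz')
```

`\1` is not a pattern — it's the concrete string captured by group 1, re-applied verbatim.
Matches: at [0:2] match 'ee', group 1 = 'e'; at [2:5] match 'yyy', group 1 = 'y'; at [5:8] match 'HHH', group 1 = 'H'; at [8:11] match 'OOO', group 1 = 'O'; at [11:16] match 'zzzzz', group 1 = 'z'.
`findall` collects group 1 from each match (5 total).

['e', 'y', 'H', 'O', 'z']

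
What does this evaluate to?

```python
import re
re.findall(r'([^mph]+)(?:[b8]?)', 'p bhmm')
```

[' b']

Pattern: one or more of any character except [mph] (captured); then optionally one of [b8] (non-capturing group).
With a single group, `findall` returns only what that group captured — 1 item.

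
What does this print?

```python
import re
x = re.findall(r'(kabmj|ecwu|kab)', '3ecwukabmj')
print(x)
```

`|` is ordered: at each position the engine commits to the first alternative that works.
Because there's exactly one group, `findall` drops the full match and keeps group 1 from each hit.

['ecwu', 'kabmj']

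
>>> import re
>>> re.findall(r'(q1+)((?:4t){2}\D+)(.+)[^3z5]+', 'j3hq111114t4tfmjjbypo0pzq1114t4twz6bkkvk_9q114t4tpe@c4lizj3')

[('q11111', '4t4tfmjjbypo', '0pzq1114t4twz6bkkvk_9q114t4tpe@c4liz')]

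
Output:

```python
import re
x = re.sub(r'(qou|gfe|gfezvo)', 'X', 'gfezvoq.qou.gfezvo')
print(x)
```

Alternation isn't longest-match — the leftmost alternative that fits at this position is chosen.
`sub` substitutes 'X' at each match site.

Xzvoq.X.Xzvo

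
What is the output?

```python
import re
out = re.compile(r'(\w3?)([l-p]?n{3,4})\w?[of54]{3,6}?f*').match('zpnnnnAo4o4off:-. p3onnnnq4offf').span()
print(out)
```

(0, 10)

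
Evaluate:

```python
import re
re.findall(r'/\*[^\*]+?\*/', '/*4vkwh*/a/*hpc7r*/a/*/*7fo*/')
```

['/*4vkwh*/', '/*hpc7r*/', '/*7fo*/']

Walking the string: at [0:9] → '/*4vkwh*/'; at [10:19] → '/*hpc7r*/'; at [22:29] → '/*7fo*/'.
`findall` yields the raw match text (3 of them) because the pattern has no groups.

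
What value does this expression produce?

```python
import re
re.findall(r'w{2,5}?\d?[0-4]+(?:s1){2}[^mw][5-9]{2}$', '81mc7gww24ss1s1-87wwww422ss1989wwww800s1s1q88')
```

['wwww800s1s1q88']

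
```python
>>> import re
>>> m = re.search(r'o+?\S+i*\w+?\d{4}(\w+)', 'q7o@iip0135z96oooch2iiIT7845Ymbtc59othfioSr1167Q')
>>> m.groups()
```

('Q',)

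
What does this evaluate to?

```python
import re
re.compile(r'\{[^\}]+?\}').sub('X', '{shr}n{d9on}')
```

'XnX'

Matches: at [0:5] → '{shr}'; at [6:12] → '{d9on}'.
Each match is replaced by 'X'.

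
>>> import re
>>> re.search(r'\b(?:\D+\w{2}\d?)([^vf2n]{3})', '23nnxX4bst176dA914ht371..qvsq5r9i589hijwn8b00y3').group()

'..qvsq5r9i58'

The match spans [23:35] → '..qvsq5r9i58'.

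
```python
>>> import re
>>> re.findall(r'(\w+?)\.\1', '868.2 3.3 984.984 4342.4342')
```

['3', '984', '4342']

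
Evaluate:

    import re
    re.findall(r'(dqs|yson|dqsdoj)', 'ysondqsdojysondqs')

Branches in `(...|...)` are attempted left-to-right; the first branch that allows the whole pattern to succeed is taken.
Matches: at [0:4] match 'yson', group 1 = 'yson'; at [4:7] match 'dqs', group 1 = 'dqs'; at [10:14] match 'yson', group 1 = 'yson'; at [14:17] match 'dqs', group 1 = 'dqs'.
One capturing group, so `findall` returns just the captured substring from each match — 4 in all.

['yson', 'dqs', 'yson', 'dqs']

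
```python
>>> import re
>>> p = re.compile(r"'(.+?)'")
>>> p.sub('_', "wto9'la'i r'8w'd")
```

Matches: at [4:8] → "'la'"; at [11:15] → "'8w'".
Each match is replaced by '_'.

'wto9_i r_d'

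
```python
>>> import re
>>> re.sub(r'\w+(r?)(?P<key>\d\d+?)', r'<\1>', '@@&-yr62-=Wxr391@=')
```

Pattern: one or more of a word character; then optionally a literal 'r' (captured); then a digit, then one or more of a digit (lazy) (captured as 'key').
Matches: at [4:8] → 'yr62'; at [10:16] → 'Wxr391'.
Each match is replaced using the text its own group 1 captured.

'@@&-<>-=<>@='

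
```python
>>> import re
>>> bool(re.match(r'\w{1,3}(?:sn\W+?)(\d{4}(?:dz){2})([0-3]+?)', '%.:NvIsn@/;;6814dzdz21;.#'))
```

False

The pattern matches 1 to 3 of a word character; then the literal 'sn', then one or more of a non-word character (lazy) (non-capturing group); then exactly 4 of a digit, then the literal 'dz' repeated 2 times (captured); then one or more of a character in [0-3] (lazy) (captured).
`match` is anchored at position 0; if the pattern doesn't fit there, it returns None.
Here the pattern fails at index 0, so the call returns None, and `bool(None)` is False.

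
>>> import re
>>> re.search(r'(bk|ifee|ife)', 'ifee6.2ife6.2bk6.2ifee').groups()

('ifee',)

The regex engine tests alternatives in the order written; an earlier branch that matches wins even if a later one would match more.
`re.search` tries every starting position until one works.
The match spans [0:4] → 'ifee'.
Captured: group 1 = 'ifee'.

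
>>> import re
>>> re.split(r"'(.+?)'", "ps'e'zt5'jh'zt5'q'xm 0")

['ps', 'e', 'zt5', 'jh', 'zt5', 'q', 'xm 0']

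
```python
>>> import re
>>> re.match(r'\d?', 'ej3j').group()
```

This matches optionally a digit.
`re.match` only tries the pattern at the start of the string.
The match spans [0:0] → ''.

''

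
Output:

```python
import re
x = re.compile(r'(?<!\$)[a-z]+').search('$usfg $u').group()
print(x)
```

A negative assertion filters positions out without eating any characters.
The match spans [2:5] → 'sfg'.

sfg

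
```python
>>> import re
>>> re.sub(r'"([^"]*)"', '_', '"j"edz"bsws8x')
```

'_edz"bsws8x'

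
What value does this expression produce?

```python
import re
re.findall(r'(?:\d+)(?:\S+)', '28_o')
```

['28_o']

The pattern matches one or more of a digit (non-capturing group); then one or more of a non-whitespace character (non-capturing group).
Matches: at [0:4] → '28_o'.
`findall` yields the raw match text (1 of them) because the pattern has no groups.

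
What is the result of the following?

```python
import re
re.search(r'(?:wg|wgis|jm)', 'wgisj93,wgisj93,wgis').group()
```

'wg'

Alternation tries branches left to right and keeps the first one that lets the overall match succeed at that position.
`re.search` scans for the first position where the pattern succeeds.
The match spans [0:2] → 'wg'.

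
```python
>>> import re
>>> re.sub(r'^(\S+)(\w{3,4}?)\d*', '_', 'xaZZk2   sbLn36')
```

This matches anchored at the start of the string; then one or more of a non-whitespace character (captured); then 3 to 4 of a word character (lazy) (captured); then zero or more of a digit.
Matches: at [0:6] → 'xaZZk2'.
Each match is replaced by '_'.

'_   sbLn36'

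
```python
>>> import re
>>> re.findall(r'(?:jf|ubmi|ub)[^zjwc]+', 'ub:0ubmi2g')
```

['ub:0ubmi2g']

No capturing groups, so `findall` returns the 1 full match string.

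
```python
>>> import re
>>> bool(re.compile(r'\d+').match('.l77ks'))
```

False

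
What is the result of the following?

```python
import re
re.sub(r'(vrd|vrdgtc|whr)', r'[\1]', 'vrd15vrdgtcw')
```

'[vrd]15[vrd]gtcw'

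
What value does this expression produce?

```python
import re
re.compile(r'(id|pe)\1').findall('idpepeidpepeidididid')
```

`\1` has to match the exact text group 1 already captured.
Matches: at [2:6] match 'pepe', group 1 = 'pe'; at [8:12] match 'pepe', group 1 = 'pe'; at [12:16] match 'idid', group 1 = 'id'; at [16:20] match 'idid', group 1 = 'id'.
With a single group, `findall` returns only what that group captured — 4 items.

['pe', 'pe', 'id', 'id']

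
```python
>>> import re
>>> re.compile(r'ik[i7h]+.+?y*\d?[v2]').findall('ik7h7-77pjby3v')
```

Pattern: the literal 'ik', then one or more of one of [i7h], then one or more of any character (lazy); then zero or more of the literal 'y', then optionally a digit, then one of [v2].
Matches: at [0:14] → 'ik7h7-77pjby3v'.
No capturing groups, so `findall` returns the 1 full match string.

['ik7h7-77pjby3v']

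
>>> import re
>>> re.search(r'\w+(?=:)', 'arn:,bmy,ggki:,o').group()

The lookaround is zero-width — it requires the adjacent text to match without consuming it, so the asserted text isn't part of the match.
The match spans [0:3] → 'arn'.

'arn'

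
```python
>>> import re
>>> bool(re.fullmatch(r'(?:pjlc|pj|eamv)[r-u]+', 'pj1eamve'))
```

False

`re.fullmatch` is like wrapping the pattern in `^…$` (in single-line mode).
Here the string isn't matched end-to-end, so the call returns None, and `bool(None)` is False.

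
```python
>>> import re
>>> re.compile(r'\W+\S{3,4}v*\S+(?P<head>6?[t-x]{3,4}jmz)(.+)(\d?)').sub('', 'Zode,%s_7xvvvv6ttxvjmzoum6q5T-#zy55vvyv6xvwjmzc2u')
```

'Zode'

`sub` substitutes '' at each match site.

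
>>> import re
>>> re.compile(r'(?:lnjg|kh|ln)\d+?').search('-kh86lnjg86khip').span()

(1, 4)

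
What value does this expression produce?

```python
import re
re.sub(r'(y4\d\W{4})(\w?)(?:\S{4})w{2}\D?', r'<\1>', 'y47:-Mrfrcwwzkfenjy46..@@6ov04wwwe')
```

`\1` in the replacement pulls in group 1's text for each match.

'y47:-Mrfrcwwzkfenj<y46..@@>e'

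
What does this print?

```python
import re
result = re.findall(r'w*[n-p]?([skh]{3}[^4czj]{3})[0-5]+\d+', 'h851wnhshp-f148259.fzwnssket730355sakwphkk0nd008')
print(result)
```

['hshp-f', 'ssket7', 'hkk0nd']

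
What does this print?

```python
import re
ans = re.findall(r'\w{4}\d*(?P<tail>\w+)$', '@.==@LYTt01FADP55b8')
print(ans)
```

Pattern: exactly 4 of a word character, then zero or more of a digit; then one or more of a word character (captured as 'tail'); then anchored at the end.
Matches: at [5:19] match 'LYTt01FADP55b8', group 1 = 'FADP55b8'.
Because there's exactly one group, `findall` drops the full match and keeps group 1 from the one hit.

['FADP55b8']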